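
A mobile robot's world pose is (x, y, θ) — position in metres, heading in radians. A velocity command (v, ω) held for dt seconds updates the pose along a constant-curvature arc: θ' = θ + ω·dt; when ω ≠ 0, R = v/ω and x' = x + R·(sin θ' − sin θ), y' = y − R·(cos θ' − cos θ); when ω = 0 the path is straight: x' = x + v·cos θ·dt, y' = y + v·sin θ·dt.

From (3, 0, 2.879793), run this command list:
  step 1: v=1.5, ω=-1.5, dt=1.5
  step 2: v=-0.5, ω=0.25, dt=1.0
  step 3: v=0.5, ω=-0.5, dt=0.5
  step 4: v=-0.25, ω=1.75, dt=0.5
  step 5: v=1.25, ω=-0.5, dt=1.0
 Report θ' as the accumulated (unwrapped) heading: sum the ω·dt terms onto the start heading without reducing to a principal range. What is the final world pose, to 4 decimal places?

step 1: θ'=0.6298 (R=-1.0000) → pose (2.6698, 1.7741, 0.6298)
step 2: θ'=0.8798 (R=-2.0000) → pose (2.3066, 1.4324, 0.8798)
step 3: θ'=0.6298 (R=-1.0000) → pose (2.4882, 1.6032, 0.6298)
step 4: θ'=1.5048 (R=-0.1429) → pose (2.4298, 1.4972, 1.5048)
step 5: θ'=1.0048 (R=-2.5000) → pose (2.8142, 2.6730, 1.0048)

(2.8142, 2.6730, 1.0048)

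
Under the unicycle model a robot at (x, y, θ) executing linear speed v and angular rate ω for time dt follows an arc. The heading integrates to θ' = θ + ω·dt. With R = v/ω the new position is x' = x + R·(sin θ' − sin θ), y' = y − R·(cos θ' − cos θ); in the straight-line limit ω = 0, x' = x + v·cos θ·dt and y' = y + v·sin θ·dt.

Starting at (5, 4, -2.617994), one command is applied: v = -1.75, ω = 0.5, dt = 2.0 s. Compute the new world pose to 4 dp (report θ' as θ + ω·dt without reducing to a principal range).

θ' = -2.6180 + 0.5·2.0 = -1.6180
R = v/ω = -1.75/0.5 = -3.5000
x' = 5 + -3.5000·(sin -1.6180 − sin -2.6180) = 6.7461
y' = 4 − -3.5000·(cos -1.6180 − cos -2.6180) = 6.8660

(6.7461, 6.8660, -1.6180)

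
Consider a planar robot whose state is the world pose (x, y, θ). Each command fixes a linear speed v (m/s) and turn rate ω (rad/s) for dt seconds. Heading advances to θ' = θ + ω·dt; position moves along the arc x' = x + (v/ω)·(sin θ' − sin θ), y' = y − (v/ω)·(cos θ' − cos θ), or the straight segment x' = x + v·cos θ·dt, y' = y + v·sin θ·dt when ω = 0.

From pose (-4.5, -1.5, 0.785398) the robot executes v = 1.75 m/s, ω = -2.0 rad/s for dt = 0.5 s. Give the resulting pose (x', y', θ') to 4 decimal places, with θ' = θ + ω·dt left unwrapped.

θ' = 0.7854 + -2.0·0.5 = -0.2146
R = v/ω = 1.75/-2.0 = -0.8750
x' = -4.5 + -0.8750·(sin -0.2146 − sin 0.7854) = -3.6949
y' = -1.5 − -0.8750·(cos -0.2146 − cos 0.7854) = -1.2638

(-3.6949, -1.2638, -0.2146)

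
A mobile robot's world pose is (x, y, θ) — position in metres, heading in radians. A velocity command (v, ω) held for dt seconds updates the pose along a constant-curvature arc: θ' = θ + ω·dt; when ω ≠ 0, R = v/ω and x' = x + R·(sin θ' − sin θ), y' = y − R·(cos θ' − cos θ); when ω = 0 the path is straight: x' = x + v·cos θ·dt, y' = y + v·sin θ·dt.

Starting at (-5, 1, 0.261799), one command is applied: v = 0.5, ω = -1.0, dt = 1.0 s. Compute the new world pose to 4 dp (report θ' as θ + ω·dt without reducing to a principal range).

(-4.5341, 0.8869, -0.7382)

θ' = 0.2618 + -1.0·1.0 = -0.7382
R = v/ω = 0.5/-1.0 = -0.5000
x' = -5 + -0.5000·(sin -0.7382 − sin 0.2618) = -4.5341
y' = 1 − -0.5000·(cos -0.7382 − cos 0.2618) = 0.8869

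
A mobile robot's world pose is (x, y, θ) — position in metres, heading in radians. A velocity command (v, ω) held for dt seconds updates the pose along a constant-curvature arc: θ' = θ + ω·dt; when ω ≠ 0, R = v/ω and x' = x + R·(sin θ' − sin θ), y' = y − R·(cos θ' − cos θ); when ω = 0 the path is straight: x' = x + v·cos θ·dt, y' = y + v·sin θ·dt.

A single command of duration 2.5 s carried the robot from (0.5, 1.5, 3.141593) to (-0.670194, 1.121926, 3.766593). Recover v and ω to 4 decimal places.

v = 0.5000, ω = 0.2500

Δθ = 3.766593 − 3.141593 = 0.625000
ω = Δθ/dt = 0.625000/2.5 = 0.2500
R = Δx/(sin θ' − sin θ) = 2.0000
v = R·ω = 2.0000·0.2500 = 0.5000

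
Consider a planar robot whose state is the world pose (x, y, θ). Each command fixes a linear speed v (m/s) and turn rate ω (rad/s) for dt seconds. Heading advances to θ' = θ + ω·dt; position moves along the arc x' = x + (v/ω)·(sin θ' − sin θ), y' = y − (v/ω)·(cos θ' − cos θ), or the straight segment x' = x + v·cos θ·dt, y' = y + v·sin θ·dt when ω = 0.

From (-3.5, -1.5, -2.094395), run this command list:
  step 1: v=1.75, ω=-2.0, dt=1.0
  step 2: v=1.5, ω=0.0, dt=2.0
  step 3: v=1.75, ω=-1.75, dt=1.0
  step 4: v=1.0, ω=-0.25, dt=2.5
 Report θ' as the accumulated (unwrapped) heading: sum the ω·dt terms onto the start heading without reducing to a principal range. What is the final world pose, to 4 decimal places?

step 1: θ'=-4.0944 (R=-0.8750) → pose (-4.9709, -1.5695, -4.0944)
step 2: θ'=-4.0944 (straight) → pose (-6.7091, 0.8757, -4.0944)
step 3: θ'=-5.8444 (R=-1.0000) → pose (-6.3189, 2.3603, -5.8444)
step 4: θ'=-6.4694 (R=-4.0000) → pose (-3.8790, 2.6701, -6.4694)

(-3.8790, 2.6701, -6.4694)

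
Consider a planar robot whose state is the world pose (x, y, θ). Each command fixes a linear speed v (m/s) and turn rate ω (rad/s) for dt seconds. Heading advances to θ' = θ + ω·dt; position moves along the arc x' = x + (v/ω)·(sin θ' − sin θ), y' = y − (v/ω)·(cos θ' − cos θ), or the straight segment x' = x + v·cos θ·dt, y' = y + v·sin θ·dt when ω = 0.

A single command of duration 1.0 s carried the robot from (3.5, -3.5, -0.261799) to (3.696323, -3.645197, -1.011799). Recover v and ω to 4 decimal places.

v = 0.2500, ω = -0.7500

Δθ = -1.011799 − -0.261799 = -0.750000
ω = Δθ/dt = -0.750000/1.0 = -0.7500
R = Δx/(sin θ' − sin θ) = -0.3333
v = R·ω = -0.3333·-0.7500 = 0.2500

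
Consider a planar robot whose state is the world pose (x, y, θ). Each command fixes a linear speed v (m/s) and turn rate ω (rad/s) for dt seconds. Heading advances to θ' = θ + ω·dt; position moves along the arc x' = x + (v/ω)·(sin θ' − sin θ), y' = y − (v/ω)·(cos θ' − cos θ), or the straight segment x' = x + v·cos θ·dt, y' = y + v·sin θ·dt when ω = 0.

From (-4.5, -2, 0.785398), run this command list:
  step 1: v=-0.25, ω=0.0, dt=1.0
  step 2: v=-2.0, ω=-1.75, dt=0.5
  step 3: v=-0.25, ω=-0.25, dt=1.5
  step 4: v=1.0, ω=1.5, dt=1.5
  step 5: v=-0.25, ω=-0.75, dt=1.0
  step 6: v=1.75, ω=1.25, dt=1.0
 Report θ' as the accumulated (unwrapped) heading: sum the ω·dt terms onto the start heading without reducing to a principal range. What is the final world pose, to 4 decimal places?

(-5.1813, -0.2763, 2.2854)

step 1: θ'=0.7854 (straight) → pose (-4.6768, -2.1768, 0.7854)
step 2: θ'=-0.0896 (R=1.1429) → pose (-5.5872, -2.5069, -0.0896)
step 3: θ'=-0.4646 (R=1.0000) → pose (-5.9457, -2.4049, -0.4646)
step 4: θ'=1.7854 (R=0.6667) → pose (-4.9957, -1.6670, 1.7854)
step 5: θ'=1.0354 (R=0.3333) → pose (-5.0347, -1.9080, 1.0354)
step 6: θ'=2.2854 (R=1.4000) → pose (-5.1813, -0.2763, 2.2854)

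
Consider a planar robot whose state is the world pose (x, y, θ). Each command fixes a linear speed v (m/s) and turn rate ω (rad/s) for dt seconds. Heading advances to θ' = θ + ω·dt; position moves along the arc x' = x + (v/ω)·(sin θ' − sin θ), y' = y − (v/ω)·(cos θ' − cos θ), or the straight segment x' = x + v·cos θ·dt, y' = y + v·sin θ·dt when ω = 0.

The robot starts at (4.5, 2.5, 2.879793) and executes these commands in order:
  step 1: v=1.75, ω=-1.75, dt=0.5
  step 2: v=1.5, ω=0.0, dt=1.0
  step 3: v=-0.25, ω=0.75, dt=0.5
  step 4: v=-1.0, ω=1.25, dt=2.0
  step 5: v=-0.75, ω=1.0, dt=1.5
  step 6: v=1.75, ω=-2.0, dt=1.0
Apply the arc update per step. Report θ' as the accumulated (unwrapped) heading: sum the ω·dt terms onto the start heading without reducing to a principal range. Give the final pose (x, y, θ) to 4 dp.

step 1: θ'=2.0048 (R=-1.0000) → pose (3.8515, 3.0454, 2.0048)
step 2: θ'=2.0048 (straight) → pose (3.2208, 4.4064, 2.0048)
step 3: θ'=2.3798 (R=-0.3333) → pose (3.2931, 4.3053, 2.3798)
step 4: θ'=4.8798 (R=-0.8000) → pose (4.6341, 5.0175, 4.8798)
step 5: θ'=6.3798 (R=-0.7500) → pose (3.8223, 5.6390, 6.3798)
step 6: θ'=4.3798 (R=-0.8750) → pose (4.7337, 4.4824, 4.3798)

(4.7337, 4.4824, 4.3798)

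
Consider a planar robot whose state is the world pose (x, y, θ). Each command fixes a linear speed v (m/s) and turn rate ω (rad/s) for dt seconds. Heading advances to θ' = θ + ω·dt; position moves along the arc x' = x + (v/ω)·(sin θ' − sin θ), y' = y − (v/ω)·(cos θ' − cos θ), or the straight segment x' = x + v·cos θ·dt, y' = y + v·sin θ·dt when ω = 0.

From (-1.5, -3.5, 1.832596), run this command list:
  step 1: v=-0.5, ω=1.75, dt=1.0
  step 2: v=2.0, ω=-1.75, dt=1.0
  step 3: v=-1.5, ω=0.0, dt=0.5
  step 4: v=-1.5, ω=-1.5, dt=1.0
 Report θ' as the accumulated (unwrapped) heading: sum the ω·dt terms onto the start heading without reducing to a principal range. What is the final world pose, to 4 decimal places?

step 1: θ'=3.5826 (R=-0.2857) → pose (-1.1021, -3.6844, 3.5826)
step 2: θ'=1.8326 (R=-1.1429) → pose (-2.6938, -2.9467, 1.8326)
step 3: θ'=1.8326 (straight) → pose (-2.4997, -3.6712, 1.8326)
step 4: θ'=0.3326 (R=1.0000) → pose (-3.1391, -4.8752, 0.3326)

(-3.1391, -4.8752, 0.3326)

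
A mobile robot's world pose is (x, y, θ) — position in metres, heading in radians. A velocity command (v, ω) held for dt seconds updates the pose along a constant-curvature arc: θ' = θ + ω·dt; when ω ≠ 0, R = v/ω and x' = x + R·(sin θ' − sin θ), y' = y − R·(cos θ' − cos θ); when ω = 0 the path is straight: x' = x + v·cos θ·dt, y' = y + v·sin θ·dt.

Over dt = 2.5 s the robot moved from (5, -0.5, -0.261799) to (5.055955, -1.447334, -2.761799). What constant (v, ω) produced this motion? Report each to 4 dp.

Δθ = -2.761799 − -0.261799 = -2.500000
ω = Δθ/dt = -2.500000/2.5 = -1.0000
R = −Δy/(cos θ' − cos θ) = -0.5000
v = R·ω = -0.5000·-1.0000 = 0.5000

v = 0.5000, ω = -1.0000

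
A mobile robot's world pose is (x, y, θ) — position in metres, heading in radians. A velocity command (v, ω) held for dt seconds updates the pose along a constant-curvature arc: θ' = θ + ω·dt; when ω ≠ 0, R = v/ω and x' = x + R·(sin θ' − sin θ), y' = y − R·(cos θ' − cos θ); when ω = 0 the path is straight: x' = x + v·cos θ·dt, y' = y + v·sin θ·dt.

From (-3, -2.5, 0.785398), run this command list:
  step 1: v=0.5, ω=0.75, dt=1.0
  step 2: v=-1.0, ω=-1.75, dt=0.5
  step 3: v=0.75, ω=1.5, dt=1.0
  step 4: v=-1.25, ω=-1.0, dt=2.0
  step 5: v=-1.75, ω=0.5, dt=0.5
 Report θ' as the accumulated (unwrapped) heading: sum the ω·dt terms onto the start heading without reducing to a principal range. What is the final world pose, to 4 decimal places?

(-4.5936, -3.9851, 0.4104)

step 1: θ'=1.5354 (R=0.6667) → pose (-2.8052, -2.0522, 1.5354)
step 2: θ'=0.6604 (R=0.5714) → pose (-3.0257, -2.4833, 0.6604)
step 3: θ'=2.1604 (R=0.5000) → pose (-2.9168, -1.8104, 2.1604)
step 4: θ'=0.1604 (R=1.2500) → pose (-3.7561, -3.7394, 0.1604)
step 5: θ'=0.4104 (R=-3.5000) → pose (-4.5936, -3.9851, 0.4104)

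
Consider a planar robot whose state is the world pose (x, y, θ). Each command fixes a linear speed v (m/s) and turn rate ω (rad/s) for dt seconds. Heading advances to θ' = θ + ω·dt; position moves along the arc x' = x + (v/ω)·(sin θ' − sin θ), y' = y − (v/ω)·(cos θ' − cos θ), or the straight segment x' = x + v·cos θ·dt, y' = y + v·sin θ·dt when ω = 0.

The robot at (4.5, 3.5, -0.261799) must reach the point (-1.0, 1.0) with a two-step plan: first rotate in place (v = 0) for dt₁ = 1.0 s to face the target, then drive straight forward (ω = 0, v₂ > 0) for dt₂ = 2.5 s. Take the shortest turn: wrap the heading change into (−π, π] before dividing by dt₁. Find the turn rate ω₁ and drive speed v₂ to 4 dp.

heading to target = atan2(1−3.5, -1−4.5) = -2.7150
Δθ = wrap(-2.7150 − -0.2618) = -2.4532; ω₁ = Δθ/dt₁ = -2.4532
distance = √((-1−4.5)² + (1−3.5)²) = 6.0415; v₂ = distance/dt₂ = 2.4166

ω₁ = -2.4532, v₂ = 2.4166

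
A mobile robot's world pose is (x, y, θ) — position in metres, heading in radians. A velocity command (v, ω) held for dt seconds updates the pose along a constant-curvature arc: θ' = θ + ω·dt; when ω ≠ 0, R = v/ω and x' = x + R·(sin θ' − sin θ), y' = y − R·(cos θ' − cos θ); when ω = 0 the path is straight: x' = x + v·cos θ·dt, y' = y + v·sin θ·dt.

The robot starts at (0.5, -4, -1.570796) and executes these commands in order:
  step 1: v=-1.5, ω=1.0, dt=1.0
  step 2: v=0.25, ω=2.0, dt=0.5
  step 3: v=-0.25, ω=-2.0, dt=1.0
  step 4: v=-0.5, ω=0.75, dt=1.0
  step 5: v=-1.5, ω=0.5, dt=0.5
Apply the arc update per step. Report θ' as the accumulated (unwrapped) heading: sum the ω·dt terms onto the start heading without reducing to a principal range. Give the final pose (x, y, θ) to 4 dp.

step 1: θ'=-0.5708 (R=-1.5000) → pose (-0.1895, -2.7378, -0.5708)
step 2: θ'=0.4292 (R=0.1250) → pose (-0.0700, -2.7463, 0.4292)
step 3: θ'=-1.5708 (R=0.1250) → pose (-0.2470, -2.6326, -1.5708)
step 4: θ'=-0.8208 (R=-0.6667) → pose (-0.4259, -2.1782, -0.8208)
step 5: θ'=-0.5708 (R=-3.0000) → pose (-1.0000, -1.6987, -0.5708)

(-1.0000, -1.6987, -0.5708)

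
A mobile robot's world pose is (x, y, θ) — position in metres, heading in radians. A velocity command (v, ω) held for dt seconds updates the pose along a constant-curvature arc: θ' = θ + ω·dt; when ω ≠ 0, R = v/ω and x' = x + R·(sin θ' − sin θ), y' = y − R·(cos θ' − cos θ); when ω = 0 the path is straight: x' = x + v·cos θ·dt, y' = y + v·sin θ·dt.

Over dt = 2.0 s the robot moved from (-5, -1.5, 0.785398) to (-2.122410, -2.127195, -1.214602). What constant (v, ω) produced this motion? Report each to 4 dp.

v = 1.7500, ω = -1.0000

Δθ = -1.214602 − 0.785398 = -2.000000
ω = Δθ/dt = -2.000000/2.0 = -1.0000
R = Δx/(sin θ' − sin θ) = -1.7500
v = R·ω = -1.7500·-1.0000 = 1.7500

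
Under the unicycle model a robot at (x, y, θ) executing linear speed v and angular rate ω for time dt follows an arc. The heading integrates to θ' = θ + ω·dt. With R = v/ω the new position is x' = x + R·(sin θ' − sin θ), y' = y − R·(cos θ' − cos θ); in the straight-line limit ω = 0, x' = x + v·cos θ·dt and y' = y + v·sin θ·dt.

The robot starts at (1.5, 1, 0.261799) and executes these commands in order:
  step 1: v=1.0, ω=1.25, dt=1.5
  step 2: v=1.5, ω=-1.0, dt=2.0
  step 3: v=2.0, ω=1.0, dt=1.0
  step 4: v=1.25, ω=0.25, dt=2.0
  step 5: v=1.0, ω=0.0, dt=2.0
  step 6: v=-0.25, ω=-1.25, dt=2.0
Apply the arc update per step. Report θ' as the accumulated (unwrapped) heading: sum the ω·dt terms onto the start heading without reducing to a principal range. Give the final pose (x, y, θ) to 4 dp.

step 1: θ'=2.1368 (R=0.8000) → pose (1.9682, 2.2018, 2.1368)
step 2: θ'=0.1368 (R=-1.5000) → pose (3.0297, 4.4921, 0.1368)
step 3: θ'=1.1368 (R=2.0000) → pose (4.5715, 5.6324, 1.1368)
step 4: θ'=1.6368 (R=5.0000) → pose (5.0242, 8.0647, 1.6368)
step 5: θ'=1.6368 (straight) → pose (4.8923, 10.0604, 1.6368)
step 6: θ'=-0.8632 (R=0.2000) → pose (4.5407, 9.9172, -0.8632)

(4.5407, 9.9172, -0.8632)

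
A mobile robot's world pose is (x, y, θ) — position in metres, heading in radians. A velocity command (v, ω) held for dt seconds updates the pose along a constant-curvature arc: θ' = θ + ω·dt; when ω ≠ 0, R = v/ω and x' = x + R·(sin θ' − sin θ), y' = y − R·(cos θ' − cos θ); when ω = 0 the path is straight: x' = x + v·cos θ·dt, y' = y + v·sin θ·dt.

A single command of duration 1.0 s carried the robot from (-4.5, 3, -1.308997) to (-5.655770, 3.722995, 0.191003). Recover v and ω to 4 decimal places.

Δθ = 0.191003 − -1.308997 = 1.500000
ω = Δθ/dt = 1.500000/1.0 = 1.5000
R = Δx/(sin θ' − sin θ) = -1.0000
v = R·ω = -1.0000·1.5000 = -1.5000

v = -1.5000, ω = 1.5000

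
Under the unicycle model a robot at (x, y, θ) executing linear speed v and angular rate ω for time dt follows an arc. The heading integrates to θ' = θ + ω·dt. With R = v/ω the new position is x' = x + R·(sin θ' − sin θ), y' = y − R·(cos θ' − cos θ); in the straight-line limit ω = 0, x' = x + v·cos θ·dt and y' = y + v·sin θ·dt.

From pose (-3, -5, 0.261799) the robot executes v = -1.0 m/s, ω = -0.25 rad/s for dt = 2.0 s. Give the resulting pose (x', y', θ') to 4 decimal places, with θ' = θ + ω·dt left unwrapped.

θ' = 0.2618 + -0.25·2.0 = -0.2382
R = v/ω = -1.0/-0.25 = 4.0000
x' = -3 + 4.0000·(sin -0.2382 − sin 0.2618) = -4.9791
y' = -5 − 4.0000·(cos -0.2382 − cos 0.2618) = -5.0234

(-4.9791, -5.0234, -0.2382)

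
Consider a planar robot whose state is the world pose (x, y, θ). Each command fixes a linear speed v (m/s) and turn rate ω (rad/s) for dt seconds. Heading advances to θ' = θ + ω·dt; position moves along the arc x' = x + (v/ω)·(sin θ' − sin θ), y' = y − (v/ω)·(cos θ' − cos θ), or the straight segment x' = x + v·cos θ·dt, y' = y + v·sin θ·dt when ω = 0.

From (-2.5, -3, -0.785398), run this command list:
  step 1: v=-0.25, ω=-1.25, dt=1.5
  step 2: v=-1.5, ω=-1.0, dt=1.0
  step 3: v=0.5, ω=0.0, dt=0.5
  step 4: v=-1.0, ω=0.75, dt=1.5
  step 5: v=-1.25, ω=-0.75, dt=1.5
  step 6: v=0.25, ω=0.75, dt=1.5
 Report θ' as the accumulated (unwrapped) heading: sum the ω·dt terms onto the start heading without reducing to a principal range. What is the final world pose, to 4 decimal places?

(1.6113, -2.4601, -2.5354)

step 1: θ'=-2.6604 (R=0.2000) → pose (-2.4511, -2.6813, -2.6604)
step 2: θ'=-3.6604 (R=1.5000) → pose (-1.0131, -2.7083, -3.6604)
step 3: θ'=-3.6604 (straight) → pose (-1.2302, -2.5844, -3.6604)
step 4: θ'=-2.5354 (R=-1.3333) → pose (0.1906, -2.5223, -2.5354)
step 5: θ'=-3.6604 (R=1.6667) → pose (1.9665, -2.4446, -3.6604)
step 6: θ'=-2.5354 (R=0.3333) → pose (1.6113, -2.4601, -2.5354)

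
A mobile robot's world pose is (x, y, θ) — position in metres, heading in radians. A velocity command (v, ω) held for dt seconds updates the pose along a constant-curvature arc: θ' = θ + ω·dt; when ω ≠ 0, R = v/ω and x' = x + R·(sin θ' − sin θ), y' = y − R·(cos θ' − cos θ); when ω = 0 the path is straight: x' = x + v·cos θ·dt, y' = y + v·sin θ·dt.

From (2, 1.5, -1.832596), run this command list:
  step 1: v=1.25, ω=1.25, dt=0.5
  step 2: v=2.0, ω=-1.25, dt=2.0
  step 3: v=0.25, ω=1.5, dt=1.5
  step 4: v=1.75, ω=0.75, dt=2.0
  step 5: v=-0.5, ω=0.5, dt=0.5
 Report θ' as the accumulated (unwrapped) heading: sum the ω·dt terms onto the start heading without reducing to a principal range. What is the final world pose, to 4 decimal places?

(1.5940, -3.3017, 0.2924)

step 1: θ'=-1.2076 (R=1.0000) → pose (2.0312, 0.8859, -1.2076)
step 2: θ'=-3.7076 (R=-1.6000) → pose (-0.3225, -1.0330, -3.7076)
step 3: θ'=-1.4576 (R=0.1667) → pose (-0.5775, -1.1925, -1.4576)
step 4: θ'=0.0424 (R=2.3333) → pose (1.8399, -3.2602, 0.0424)
step 5: θ'=0.2924 (R=-1.0000) → pose (1.5940, -3.3017, 0.2924)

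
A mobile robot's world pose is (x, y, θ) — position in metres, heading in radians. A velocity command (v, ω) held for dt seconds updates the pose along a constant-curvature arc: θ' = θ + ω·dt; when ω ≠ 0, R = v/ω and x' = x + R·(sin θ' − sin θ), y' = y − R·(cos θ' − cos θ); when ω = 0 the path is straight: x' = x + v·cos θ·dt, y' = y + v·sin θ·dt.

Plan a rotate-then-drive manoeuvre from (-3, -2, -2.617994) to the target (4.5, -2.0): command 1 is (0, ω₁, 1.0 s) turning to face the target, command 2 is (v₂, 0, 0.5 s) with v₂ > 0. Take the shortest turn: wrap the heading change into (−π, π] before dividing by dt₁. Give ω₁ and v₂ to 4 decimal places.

heading to target = atan2(-2−-2, 4.5−-3) = 0.0000
Δθ = wrap(0.0000 − -2.6180) = 2.6180; ω₁ = Δθ/dt₁ = 2.6180
distance = √((4.5−-3)² + (-2−-2)²) = 7.5000; v₂ = distance/dt₂ = 15.0000

ω₁ = 2.6180, v₂ = 15.0000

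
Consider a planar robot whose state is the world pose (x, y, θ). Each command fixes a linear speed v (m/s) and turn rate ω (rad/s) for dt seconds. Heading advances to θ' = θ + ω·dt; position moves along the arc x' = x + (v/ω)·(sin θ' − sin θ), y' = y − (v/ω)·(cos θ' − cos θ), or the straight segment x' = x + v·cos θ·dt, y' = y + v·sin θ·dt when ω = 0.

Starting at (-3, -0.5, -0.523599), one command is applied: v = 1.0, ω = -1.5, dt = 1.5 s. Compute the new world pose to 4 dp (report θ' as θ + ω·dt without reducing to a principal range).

θ' = -0.5236 + -1.5·1.5 = -2.7736
R = v/ω = 1.0/-1.5 = -0.6667
x' = -3 + -0.6667·(sin -2.7736 − sin -0.5236) = -3.0935
y' = -0.5 − -0.6667·(cos -2.7736 − cos -0.5236) = -1.6994

(-3.0935, -1.6994, -2.7736)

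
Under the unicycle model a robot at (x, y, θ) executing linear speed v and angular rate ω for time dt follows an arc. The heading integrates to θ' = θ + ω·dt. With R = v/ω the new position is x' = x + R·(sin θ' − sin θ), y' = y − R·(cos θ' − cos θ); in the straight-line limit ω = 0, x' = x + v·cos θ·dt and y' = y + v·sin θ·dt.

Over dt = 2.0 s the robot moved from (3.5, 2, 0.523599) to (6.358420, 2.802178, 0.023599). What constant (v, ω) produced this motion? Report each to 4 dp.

v = 1.5000, ω = -0.2500

Δθ = 0.023599 − 0.523599 = -0.500000
ω = Δθ/dt = -0.500000/2.0 = -0.2500
R = Δx/(sin θ' − sin θ) = -6.0000
v = R·ω = -6.0000·-0.2500 = 1.5000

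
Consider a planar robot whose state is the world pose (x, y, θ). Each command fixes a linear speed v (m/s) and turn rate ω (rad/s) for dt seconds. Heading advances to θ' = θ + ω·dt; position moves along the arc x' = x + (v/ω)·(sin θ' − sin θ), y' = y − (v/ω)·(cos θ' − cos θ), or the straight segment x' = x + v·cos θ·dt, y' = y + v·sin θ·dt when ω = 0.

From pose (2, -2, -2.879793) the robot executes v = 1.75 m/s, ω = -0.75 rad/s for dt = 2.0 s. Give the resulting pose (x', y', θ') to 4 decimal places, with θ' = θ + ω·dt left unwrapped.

θ' = -2.8798 + -0.75·2.0 = -4.3798
R = v/ω = 1.75/-0.75 = -2.3333
x' = 2 + -2.3333·(sin -4.3798 − sin -2.8798) = -0.8094
y' = -2 − -2.3333·(cos -4.3798 − cos -2.8798) = -0.5080

(-0.8094, -0.5080, -4.3798)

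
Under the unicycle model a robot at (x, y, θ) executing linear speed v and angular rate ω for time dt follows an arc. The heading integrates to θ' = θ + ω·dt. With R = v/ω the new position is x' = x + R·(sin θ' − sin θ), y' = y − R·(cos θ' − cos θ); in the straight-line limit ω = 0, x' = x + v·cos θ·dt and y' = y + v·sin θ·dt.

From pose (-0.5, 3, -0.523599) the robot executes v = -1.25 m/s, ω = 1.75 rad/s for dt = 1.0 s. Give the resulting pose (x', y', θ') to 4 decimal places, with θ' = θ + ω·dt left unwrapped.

(-1.5295, 2.6226, 1.2264)

θ' = -0.5236 + 1.75·1.0 = 1.2264
R = v/ω = -1.25/1.75 = -0.7143
x' = -0.5 + -0.7143·(sin 1.2264 − sin -0.5236) = -1.5295
y' = 3 − -0.7143·(cos 1.2264 − cos -0.5236) = 2.6226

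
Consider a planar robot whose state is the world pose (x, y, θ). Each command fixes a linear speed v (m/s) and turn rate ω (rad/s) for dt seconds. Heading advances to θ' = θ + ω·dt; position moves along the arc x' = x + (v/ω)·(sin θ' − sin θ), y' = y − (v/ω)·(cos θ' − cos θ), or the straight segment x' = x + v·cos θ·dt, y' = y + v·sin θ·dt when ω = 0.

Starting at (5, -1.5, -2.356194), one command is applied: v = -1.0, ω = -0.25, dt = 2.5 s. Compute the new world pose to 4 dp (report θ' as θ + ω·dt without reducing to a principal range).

(7.1896, -0.3798, -2.9812)

θ' = -2.3562 + -0.25·2.5 = -2.9812
R = v/ω = -1.0/-0.25 = 4.0000
x' = 5 + 4.0000·(sin -2.9812 − sin -2.3562) = 7.1896
y' = -1.5 − 4.0000·(cos -2.9812 − cos -2.3562) = -0.3798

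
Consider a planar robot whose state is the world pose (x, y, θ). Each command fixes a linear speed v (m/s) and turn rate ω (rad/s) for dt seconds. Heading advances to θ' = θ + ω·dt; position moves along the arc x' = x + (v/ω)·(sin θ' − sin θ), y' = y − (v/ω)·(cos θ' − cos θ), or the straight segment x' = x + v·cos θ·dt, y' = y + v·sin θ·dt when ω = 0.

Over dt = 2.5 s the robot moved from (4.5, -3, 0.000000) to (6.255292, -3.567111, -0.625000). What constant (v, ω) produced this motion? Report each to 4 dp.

Δθ = -0.625000 − 0.000000 = -0.625000
ω = Δθ/dt = -0.625000/2.5 = -0.2500
R = Δx/(sin θ' − sin θ) = -3.0000
v = R·ω = -3.0000·-0.2500 = 0.7500

v = 0.7500, ω = -0.2500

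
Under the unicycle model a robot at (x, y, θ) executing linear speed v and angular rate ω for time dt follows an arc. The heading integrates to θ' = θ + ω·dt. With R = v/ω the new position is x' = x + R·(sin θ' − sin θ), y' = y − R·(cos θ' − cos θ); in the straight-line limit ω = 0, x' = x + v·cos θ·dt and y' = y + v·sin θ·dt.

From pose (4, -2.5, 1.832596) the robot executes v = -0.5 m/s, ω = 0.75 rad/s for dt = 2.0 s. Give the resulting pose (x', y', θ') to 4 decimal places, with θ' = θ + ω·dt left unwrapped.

(4.7705, -2.9820, 3.3326)

θ' = 1.8326 + 0.75·2.0 = 3.3326
R = v/ω = -0.5/0.75 = -0.6667
x' = 4 + -0.6667·(sin 3.3326 − sin 1.8326) = 4.7705
y' = -2.5 − -0.6667·(cos 3.3326 − cos 1.8326) = -2.9820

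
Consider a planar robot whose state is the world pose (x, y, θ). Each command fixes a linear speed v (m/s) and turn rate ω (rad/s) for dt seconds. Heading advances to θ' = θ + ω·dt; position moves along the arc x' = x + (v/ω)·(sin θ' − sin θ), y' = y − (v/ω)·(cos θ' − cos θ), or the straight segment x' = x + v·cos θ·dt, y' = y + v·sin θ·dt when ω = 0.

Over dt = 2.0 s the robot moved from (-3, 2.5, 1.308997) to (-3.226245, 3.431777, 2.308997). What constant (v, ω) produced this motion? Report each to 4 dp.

v = 0.5000, ω = 0.5000

Δθ = 2.308997 − 1.308997 = 1.000000
ω = Δθ/dt = 1.000000/2.0 = 0.5000
R = −Δy/(cos θ' − cos θ) = 1.0000
v = R·ω = 1.0000·0.5000 = 0.5000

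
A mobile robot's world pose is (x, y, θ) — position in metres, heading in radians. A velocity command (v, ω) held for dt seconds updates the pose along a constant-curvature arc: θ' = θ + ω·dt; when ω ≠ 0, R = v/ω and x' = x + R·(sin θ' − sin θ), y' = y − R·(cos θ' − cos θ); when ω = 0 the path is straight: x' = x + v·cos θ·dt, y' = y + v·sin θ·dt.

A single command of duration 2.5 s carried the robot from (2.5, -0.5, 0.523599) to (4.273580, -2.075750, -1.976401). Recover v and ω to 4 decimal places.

v = 1.2500, ω = -1.0000

Δθ = -1.976401 − 0.523599 = -2.500000
ω = Δθ/dt = -2.500000/2.5 = -1.0000
R = Δx/(sin θ' − sin θ) = -1.2500
v = R·ω = -1.2500·-1.0000 = 1.2500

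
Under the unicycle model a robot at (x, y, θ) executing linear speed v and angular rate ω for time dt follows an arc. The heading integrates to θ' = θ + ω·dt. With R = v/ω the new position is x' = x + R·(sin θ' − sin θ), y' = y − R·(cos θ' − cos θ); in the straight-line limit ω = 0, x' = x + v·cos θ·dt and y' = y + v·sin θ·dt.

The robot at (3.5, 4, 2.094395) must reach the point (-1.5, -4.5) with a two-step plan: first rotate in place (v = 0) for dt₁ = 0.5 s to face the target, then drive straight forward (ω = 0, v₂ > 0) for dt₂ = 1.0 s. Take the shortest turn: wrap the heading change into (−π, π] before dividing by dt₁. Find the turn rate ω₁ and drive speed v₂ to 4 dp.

ω₁ = 4.1725, v₂ = 9.8615

heading to target = atan2(-4.5−4, -1.5−3.5) = -2.1025
Δθ = wrap(-2.1025 − 2.0944) = 2.0863; ω₁ = Δθ/dt₁ = 4.1725
distance = √((-1.5−3.5)² + (-4.5−4)²) = 9.8615; v₂ = distance/dt₂ = 9.8615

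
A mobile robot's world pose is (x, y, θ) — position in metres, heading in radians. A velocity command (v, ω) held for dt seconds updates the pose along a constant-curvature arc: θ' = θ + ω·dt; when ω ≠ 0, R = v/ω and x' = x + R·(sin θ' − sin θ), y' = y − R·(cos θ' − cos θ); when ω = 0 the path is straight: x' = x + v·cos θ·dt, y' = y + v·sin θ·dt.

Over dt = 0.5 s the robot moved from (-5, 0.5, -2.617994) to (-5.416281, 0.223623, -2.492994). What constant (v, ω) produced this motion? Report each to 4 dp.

Δθ = -2.492994 − -2.617994 = 0.125000
ω = Δθ/dt = 0.125000/0.5 = 0.2500
R = Δx/(sin θ' − sin θ) = 4.0000
v = R·ω = 4.0000·0.2500 = 1.0000

v = 1.0000, ω = 0.2500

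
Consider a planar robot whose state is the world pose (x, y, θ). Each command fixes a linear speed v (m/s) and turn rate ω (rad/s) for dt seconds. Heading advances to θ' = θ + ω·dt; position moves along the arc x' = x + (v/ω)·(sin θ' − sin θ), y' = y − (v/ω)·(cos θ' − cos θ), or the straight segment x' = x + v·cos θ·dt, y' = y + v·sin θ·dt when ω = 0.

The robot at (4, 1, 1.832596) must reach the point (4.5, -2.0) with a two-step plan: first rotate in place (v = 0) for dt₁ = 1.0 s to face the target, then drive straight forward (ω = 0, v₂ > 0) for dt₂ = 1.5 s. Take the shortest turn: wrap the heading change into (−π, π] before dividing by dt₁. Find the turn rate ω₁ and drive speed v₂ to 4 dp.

ω₁ = 3.0449, v₂ = 2.0276

heading to target = atan2(-2−1, 4.5−4) = -1.4056
Δθ = wrap(-1.4056 − 1.8326) = 3.0449; ω₁ = Δθ/dt₁ = 3.0449
distance = √((4.5−4)² + (-2−1)²) = 3.0414; v₂ = distance/dt₂ = 2.0276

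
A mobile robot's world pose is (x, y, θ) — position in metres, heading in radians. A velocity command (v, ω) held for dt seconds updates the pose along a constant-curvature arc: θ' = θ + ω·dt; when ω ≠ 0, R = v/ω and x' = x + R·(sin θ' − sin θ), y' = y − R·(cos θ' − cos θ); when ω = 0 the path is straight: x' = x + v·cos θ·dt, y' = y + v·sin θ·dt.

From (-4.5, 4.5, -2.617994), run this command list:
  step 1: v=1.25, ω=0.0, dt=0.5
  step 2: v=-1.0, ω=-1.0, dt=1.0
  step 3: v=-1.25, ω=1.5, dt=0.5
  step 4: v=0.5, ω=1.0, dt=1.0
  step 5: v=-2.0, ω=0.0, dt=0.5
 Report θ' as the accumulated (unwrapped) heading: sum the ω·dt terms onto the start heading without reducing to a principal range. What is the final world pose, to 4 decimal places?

(-3.5255, 4.7695, -1.8680)

step 1: θ'=-2.6180 (straight) → pose (-5.0413, 4.1875, -2.6180)
step 2: θ'=-3.6180 (R=1.0000) → pose (-4.0827, 4.2101, -3.6180)
step 3: θ'=-2.8680 (R=-0.8333) → pose (-3.4754, 4.1483, -2.8680)
step 4: θ'=-1.8680 (R=0.5000) → pose (-3.8183, 3.8133, -1.8680)
step 5: θ'=-1.8680 (straight) → pose (-3.5255, 4.7695, -1.8680)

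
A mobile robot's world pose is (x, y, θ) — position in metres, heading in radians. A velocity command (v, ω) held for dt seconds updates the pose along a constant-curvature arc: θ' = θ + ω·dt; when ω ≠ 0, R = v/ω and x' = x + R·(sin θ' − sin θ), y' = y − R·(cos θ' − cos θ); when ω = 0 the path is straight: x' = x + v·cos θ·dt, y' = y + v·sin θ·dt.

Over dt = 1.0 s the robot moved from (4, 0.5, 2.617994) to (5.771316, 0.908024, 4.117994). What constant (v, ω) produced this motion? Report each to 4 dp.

v = -2.0000, ω = 1.5000

Δθ = 4.117994 − 2.617994 = 1.500000
ω = Δθ/dt = 1.500000/1.0 = 1.5000
R = Δx/(sin θ' − sin θ) = -1.3333
v = R·ω = -1.3333·1.5000 = -2.0000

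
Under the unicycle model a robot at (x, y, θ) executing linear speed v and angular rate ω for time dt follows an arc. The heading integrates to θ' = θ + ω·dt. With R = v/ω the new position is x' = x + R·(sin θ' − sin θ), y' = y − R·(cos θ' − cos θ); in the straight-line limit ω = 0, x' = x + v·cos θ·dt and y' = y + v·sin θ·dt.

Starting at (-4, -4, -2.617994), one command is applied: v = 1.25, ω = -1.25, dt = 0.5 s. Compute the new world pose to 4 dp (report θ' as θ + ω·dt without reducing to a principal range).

θ' = -2.6180 + -1.25·0.5 = -3.2430
R = v/ω = 1.25/-1.25 = -1.0000
x' = -4 + -1.0000·(sin -3.2430 − sin -2.6180) = -4.6012
y' = -4 − -1.0000·(cos -3.2430 − cos -2.6180) = -4.1288

(-4.6012, -4.1288, -3.2430)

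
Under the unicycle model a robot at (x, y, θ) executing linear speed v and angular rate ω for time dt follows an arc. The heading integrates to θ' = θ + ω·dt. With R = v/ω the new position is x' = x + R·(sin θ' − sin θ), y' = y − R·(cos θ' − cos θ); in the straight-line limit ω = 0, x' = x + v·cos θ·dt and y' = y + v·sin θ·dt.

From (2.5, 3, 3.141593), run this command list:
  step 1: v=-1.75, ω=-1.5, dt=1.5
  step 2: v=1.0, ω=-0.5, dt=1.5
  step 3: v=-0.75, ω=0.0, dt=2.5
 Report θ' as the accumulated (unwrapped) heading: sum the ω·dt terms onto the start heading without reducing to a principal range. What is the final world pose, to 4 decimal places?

(2.8254, 1.5595, 0.1416)

step 1: θ'=0.8916 (R=1.1667) → pose (3.4078, 1.1005, 0.8916)
step 2: θ'=0.1416 (R=-2.0000) → pose (4.6817, 1.8241, 0.1416)
step 3: θ'=0.1416 (straight) → pose (2.8254, 1.5595, 0.1416)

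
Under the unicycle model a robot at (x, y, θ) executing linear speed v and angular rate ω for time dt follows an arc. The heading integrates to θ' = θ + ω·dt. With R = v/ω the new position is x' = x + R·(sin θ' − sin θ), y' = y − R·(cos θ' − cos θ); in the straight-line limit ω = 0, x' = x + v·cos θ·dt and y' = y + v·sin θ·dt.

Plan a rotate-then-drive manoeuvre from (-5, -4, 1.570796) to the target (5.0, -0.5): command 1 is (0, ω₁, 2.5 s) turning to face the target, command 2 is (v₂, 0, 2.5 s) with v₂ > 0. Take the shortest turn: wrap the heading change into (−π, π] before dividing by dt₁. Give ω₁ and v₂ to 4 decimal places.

heading to target = atan2(-0.5−-4, 5−-5) = 0.3367
Δθ = wrap(0.3367 − 1.5708) = -1.2341; ω₁ = Δθ/dt₁ = -0.4936
distance = √((5−-5)² + (-0.5−-4)²) = 10.5948; v₂ = distance/dt₂ = 4.2379

ω₁ = -0.4936, v₂ = 4.2379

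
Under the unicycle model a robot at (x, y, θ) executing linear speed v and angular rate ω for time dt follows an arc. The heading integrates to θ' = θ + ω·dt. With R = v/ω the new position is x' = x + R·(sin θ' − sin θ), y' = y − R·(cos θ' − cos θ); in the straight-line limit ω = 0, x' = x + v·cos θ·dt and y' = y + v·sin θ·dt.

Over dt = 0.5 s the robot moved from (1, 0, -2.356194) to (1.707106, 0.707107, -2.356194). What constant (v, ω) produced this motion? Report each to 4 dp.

Δθ = -2.356194 − -2.356194 = 0.000000
ω = Δθ/dt = 0.000000/0.5 = 0.0000
ω = 0 → v = (Δx·cos θ + Δy·sin θ)/dt = -2.0000

v = -2.0000, ω = 0.0000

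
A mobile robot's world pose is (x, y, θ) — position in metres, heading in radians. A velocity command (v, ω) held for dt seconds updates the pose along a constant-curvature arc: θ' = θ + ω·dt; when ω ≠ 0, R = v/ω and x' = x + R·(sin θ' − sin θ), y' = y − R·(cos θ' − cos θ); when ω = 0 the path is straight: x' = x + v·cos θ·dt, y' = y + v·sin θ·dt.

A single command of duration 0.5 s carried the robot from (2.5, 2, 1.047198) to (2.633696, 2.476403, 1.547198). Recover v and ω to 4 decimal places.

Δθ = 1.547198 − 1.047198 = 0.500000
ω = Δθ/dt = 0.500000/0.5 = 1.0000
R = −Δy/(cos θ' − cos θ) = 1.0000
v = R·ω = 1.0000·1.0000 = 1.0000

v = 1.0000, ω = 1.0000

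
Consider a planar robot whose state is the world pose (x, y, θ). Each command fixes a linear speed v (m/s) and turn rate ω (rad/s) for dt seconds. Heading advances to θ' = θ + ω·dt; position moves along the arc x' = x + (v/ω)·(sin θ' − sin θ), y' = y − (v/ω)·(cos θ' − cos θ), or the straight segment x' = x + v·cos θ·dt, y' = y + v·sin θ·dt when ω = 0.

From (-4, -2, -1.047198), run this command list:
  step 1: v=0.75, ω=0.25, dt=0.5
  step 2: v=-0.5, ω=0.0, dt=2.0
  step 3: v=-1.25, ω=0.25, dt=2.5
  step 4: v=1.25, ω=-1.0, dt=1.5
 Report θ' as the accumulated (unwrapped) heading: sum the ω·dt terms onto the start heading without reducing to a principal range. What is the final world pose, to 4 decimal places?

step 1: θ'=-0.9222 (R=3.0000) → pose (-3.7927, -2.3122, -0.9222)
step 2: θ'=-0.9222 (straight) → pose (-4.3968, -1.5153, -0.9222)
step 3: θ'=-0.2972 (R=-5.0000) → pose (-6.9172, 0.2452, -0.2972)
step 4: θ'=-1.7972 (R=-1.2500) → pose (-6.0652, -1.2306, -1.7972)

(-6.0652, -1.2306, -1.7972)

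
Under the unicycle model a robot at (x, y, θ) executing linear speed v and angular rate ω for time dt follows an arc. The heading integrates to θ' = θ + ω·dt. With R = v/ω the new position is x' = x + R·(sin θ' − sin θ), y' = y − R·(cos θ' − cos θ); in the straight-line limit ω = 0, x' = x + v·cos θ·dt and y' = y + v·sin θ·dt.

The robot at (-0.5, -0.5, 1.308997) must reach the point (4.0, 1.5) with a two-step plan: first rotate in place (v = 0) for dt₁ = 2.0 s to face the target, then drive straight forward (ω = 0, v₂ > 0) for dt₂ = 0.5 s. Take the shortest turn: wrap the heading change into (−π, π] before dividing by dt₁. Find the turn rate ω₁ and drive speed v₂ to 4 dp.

heading to target = atan2(1.5−-0.5, 4−-0.5) = 0.4182
Δθ = wrap(0.4182 − 1.3090) = -0.8908; ω₁ = Δθ/dt₁ = -0.4454
distance = √((4−-0.5)² + (1.5−-0.5)²) = 4.9244; v₂ = distance/dt₂ = 9.8489

ω₁ = -0.4454, v₂ = 9.8489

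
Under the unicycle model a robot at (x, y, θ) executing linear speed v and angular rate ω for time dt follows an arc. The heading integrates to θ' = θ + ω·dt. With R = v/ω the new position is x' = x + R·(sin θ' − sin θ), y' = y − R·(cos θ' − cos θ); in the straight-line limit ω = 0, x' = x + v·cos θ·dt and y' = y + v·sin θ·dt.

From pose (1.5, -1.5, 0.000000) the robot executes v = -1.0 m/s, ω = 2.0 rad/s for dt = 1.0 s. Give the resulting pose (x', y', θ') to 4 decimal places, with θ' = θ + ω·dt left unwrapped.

θ' = 0.0000 + 2.0·1.0 = 2.0000
R = v/ω = -1.0/2.0 = -0.5000
x' = 1.5 + -0.5000·(sin 2.0000 − sin 0.0000) = 1.0454
y' = -1.5 − -0.5000·(cos 2.0000 − cos 0.0000) = -2.2081

(1.0454, -2.2081, 2.0000)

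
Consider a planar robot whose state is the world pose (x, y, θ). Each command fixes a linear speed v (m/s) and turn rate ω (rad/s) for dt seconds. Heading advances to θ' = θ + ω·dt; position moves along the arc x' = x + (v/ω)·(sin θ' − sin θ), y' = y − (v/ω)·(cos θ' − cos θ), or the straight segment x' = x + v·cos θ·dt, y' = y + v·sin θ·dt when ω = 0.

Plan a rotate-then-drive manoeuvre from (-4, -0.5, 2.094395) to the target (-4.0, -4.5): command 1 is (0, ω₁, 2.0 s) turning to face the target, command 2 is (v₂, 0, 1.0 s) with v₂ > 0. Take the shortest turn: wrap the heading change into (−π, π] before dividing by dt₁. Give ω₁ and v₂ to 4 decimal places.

heading to target = atan2(-4.5−-0.5, -4−-4) = -1.5708
Δθ = wrap(-1.5708 − 2.0944) = 2.6180; ω₁ = Δθ/dt₁ = 1.3090
distance = √((-4−-4)² + (-4.5−-0.5)²) = 4.0000; v₂ = distance/dt₂ = 4.0000

ω₁ = 1.3090, v₂ = 4.0000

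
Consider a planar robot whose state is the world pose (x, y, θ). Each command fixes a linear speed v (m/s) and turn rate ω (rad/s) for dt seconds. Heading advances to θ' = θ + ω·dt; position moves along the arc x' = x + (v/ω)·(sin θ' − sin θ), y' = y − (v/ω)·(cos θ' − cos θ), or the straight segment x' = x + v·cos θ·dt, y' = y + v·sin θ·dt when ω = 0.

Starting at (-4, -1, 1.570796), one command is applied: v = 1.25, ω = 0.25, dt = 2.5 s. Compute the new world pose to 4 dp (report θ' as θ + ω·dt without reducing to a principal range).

θ' = 1.5708 + 0.25·2.5 = 2.1958
R = v/ω = 1.25/0.25 = 5.0000
x' = -4 + 5.0000·(sin 2.1958 − sin 1.5708) = -4.9452
y' = -1 − 5.0000·(cos 2.1958 − cos 1.5708) = 1.9255

(-4.9452, 1.9255, 2.1958)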